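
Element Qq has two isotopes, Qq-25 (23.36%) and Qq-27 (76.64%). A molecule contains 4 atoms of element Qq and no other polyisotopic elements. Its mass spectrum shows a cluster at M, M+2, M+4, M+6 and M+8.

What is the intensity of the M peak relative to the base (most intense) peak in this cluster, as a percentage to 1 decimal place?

0.7%

Term probabilities: M 0.0030, M+2 0.0391, M+4 0.1923, M+6 0.4206, M+8 0.3450. Base peak = M+6.
P(M+6) = C(4,3) × 0.2336^1 × 0.7664^3 = 4 × 0.2336 × 0.45015957 = 0.420629 (base)
P(M) = C(4,0) × 0.2336^4 × 0.7664^0 = 1 × 0.00297777 × 1.0000 = 0.002978
Relative intensity = 0.002978 / 0.420629 × 100 = 0.7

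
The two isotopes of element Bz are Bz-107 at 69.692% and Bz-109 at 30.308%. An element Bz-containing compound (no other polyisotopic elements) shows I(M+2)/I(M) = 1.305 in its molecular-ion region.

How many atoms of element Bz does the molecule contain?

The M+2/M ratio from n Bz atoms is n · q/p = n · 0.30308/0.69692.
n = 1.305 × 0.69692/0.30308 = 3.00 ≈ 3

3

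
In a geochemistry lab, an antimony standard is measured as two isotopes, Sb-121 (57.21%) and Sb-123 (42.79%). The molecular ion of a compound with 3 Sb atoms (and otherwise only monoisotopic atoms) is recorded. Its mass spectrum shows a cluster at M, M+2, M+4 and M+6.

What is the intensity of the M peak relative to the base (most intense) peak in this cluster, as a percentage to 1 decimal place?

(0.5721 + 0.4279)^3 gives M 0.1872, M+2 0.4202, M+4 0.3143, M+6 0.0783; the largest is M+2.
P(M+2) = C(3,1) × 0.5721^2 × 0.4279^1 = 3 × 0.32729841 × 0.4279 = 0.420153 (base)
P(M) = C(3,0) × 0.5721^3 × 0.4279^0 = 1 × 0.18724742 × 1.0000 = 0.187247
Relative intensity = 0.187247 / 0.420153 × 100 = 44.6

44.6%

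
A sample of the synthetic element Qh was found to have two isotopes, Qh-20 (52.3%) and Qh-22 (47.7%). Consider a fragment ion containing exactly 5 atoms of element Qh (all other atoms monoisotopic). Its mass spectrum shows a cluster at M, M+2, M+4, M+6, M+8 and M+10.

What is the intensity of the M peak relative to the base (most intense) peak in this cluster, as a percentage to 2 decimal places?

12.02%

(0.523 + 0.477)^5 gives M 0.0391, M+2 0.1784, M+4 0.3255, M+6 0.2969, M+8 0.1354, M+10 0.0247; the largest is M+4.
P(M+4) = C(5,2) × 0.523^3 × 0.477^2 = 10 × 0.14305567 × 0.227529 = 0.325493 (base)
P(M) = C(5,0) × 0.523^5 × 0.477^0 = 1 × 0.03912987 × 1.0000 = 0.039130
Relative intensity = 0.039130 / 0.325493 × 100 = 12.02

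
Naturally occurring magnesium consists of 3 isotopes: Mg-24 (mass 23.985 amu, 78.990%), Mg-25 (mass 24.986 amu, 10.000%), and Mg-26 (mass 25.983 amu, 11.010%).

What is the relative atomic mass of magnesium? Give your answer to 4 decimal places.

24.3051 amu

Ar = Σ fᵢ·mᵢ = 0.78990 × 23.985 + 0.10000 × 24.986 + 0.11010 × 25.983
= 18.94575 + 2.49860 + 2.86073 = 24.30508 amu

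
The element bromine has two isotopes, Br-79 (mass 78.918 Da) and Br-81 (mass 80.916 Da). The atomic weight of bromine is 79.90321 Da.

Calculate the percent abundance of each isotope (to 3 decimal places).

Br-79: 50.690%, Br-81: 49.310%

With x = fraction of Br-79 (so Br-81 is 1 − x):
78.918·x + 80.916·(1 − x) = 79.90321
(78.918 − 80.916)·x = 79.90321 − 80.916
x = -1.01279 / -1.998 = 0.50690 → 50.690% Br-79, 49.310% Br-81.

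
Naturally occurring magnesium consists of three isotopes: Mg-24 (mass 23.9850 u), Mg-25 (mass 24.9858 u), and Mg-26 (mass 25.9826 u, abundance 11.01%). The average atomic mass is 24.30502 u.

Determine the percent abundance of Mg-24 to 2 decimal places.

78.99%

The remaining 88.99% is split between Mg-24 (fraction x) and Mg-25 (fraction 0.8899 − x).
Substituting: 23.9850x + 24.9858(0.8899 − x) = 21.44433574
(23.9850 − 24.9858)x = -0.79052768  ⇒  x = 0.78990, y = 0.10000
Mg-24: 78.99%, Mg-25: 10.00%.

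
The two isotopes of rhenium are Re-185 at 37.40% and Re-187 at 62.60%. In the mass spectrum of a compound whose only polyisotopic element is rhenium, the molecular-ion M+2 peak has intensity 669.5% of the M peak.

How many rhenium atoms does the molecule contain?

With n Re atoms, P(M+2)/P(M) = C(n,1)·p^(n−1)q / p^n = n·q/p = n · 0.6260/0.3740.
n = 6.695 × 0.3740/0.6260 = 4.00 ≈ 4

4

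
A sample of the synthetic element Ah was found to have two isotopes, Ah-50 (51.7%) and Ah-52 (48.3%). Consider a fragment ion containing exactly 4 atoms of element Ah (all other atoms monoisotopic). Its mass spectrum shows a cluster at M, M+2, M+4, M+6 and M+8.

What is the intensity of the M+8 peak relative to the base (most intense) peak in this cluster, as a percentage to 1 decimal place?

14.5%

(0.517 + 0.483)^4 gives M 0.0714, M+2 0.2670, M+4 0.3741, M+6 0.2330, M+8 0.0544; the largest is M+4.
P(M+4) = C(4,2) × 0.517^2 × 0.483^2 = 6 × 0.267289 × 0.233289 = 0.374134 (base)
P(M+8) = C(4,4) × 0.517^0 × 0.483^4 = 1 × 1.0000 × 0.05442376 = 0.054424
Relative intensity = 0.054424 / 0.374134 × 100 = 14.5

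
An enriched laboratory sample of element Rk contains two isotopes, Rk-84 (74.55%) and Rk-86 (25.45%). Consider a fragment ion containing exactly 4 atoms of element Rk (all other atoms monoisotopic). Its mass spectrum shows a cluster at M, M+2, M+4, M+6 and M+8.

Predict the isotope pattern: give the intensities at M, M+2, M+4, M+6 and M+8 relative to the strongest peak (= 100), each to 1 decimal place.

73.2 : 100.0 : 51.2 : 11.7 : 1.0

Expanding (0.7455 + 0.2545)^4:
P(M) = 0.7455^4 = 0.308881
P(M+2) = 4 × 0.7455^3 × 0.2545^1 = 0.421785
P(M+4) = 6 × 0.7455^2 × 0.2545^2 = 0.215984
P(M+6) = 4 × 0.7455^1 × 0.2545^3 = 0.049155
P(M+8) = 0.2545^4 = 0.004195
The M+2 peak is largest (0.421785); scaling to 100 gives 73.2 : 100.0 : 51.2 : 11.7 : 1.0.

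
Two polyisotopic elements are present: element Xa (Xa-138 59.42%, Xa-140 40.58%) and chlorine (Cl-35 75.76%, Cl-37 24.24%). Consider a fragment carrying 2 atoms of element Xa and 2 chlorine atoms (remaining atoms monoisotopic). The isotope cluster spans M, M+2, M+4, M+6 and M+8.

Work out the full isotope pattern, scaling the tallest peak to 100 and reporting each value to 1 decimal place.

49.9 : 100.0 : 71.9 : 21.9 : 2.4

Element Xa pattern (n=2): 0.35307364 : 0.48225272 : 0.16467364
Chlorine pattern (n=2): 0.57395776 : 0.36728448 : 0.05875776
Convolve the two distributions (both contribute in 2-u steps):
  M: 0.35307364×0.57395776 = 0.202649
  M+2: 0.35307364×0.36728448 + 0.48225272×0.57395776 = 0.406471
  M+4: 0.35307364×0.05875776 + 0.48225272×0.36728448 + 0.16467364×0.57395776 = 0.292385
  M+6: 0.48225272×0.05875776 + 0.16467364×0.36728448 = 0.088818
  M+8: 0.16467364×0.05875776 = 0.009676
Scale to base peak (0.406471) = 100: 49.9 : 100.0 : 71.9 : 21.9 : 2.4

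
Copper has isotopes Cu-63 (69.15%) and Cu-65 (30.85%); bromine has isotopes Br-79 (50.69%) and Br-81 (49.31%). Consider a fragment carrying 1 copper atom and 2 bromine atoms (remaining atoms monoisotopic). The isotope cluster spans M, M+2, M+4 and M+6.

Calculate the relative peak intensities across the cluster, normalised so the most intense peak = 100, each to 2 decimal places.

41.81 : 100.00 : 75.86 : 17.65

Copper pattern (n=1): 0.6915 : 0.3085
Bromine pattern (n=2): 0.25694761 : 0.49990478 : 0.24314761
Convolve the two distributions (both contribute in 2-u steps):
  M: 0.6915×0.25694761 = 0.177679
  M+2: 0.6915×0.49990478 + 0.3085×0.25694761 = 0.424952
  M+4: 0.6915×0.24314761 + 0.3085×0.49990478 = 0.322357
  M+6: 0.3085×0.24314761 = 0.075011
Scale to base peak (0.424952) = 100: 41.81 : 100.00 : 75.86 : 17.65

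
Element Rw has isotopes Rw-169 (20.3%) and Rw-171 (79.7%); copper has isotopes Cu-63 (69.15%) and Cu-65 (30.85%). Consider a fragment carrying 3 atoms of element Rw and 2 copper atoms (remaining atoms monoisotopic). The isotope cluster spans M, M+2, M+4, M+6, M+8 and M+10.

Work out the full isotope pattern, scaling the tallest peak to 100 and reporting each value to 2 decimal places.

Element Rw pattern (n=3): 0.00836543 : 0.09853072 : 0.38684228 : 0.50626157
Copper pattern (n=2): 0.47817225 : 0.4266555 : 0.09517225
Convolve the two distributions (both contribute in 2-u steps):
  M: 0.00836543×0.47817225 = 0.004000
  M+2: 0.00836543×0.4266555 + 0.09853072×0.47817225 = 0.050684
  M+4: 0.00836543×0.09517225 + 0.09853072×0.4266555 + 0.38684228×0.47817225 = 0.227812
  M+6: 0.09853072×0.09517225 + 0.38684228×0.4266555 + 0.50626157×0.47817225 = 0.416506
  M+8: 0.38684228×0.09517225 + 0.50626157×0.4266555 = 0.252816
  M+10: 0.50626157×0.09517225 = 0.048182
Scale to base peak (0.416506) = 100: 0.96 : 12.17 : 54.70 : 100.00 : 60.70 : 11.57

0.96 : 12.17 : 54.70 : 100.00 : 60.70 : 11.57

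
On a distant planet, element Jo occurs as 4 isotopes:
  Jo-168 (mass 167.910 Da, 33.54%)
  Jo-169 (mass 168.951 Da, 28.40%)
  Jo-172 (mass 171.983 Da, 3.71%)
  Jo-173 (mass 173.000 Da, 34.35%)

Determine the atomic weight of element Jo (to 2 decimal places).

170.11 Da

Average mass = Σ (abundance × isotope mass) = 0.3354 × 167.910 + 0.2840 × 168.951 + 0.0371 × 171.983 + 0.3435 × 173.000
= 56.3170 + 47.9821 + 6.3806 + 59.4255 = 170.1052 Da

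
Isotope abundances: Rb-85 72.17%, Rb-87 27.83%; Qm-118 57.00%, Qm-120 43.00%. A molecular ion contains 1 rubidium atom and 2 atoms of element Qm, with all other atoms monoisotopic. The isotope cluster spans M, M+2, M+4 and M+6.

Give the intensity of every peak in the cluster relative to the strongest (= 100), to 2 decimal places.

Rubidium pattern (n=1): 0.7217 : 0.2783
Element Qm pattern (n=2): 0.3249 : 0.4902 : 0.1849
Convolve the two distributions (both contribute in 2-u steps):
  M: 0.7217×0.3249 = 0.234480
  M+2: 0.7217×0.4902 + 0.2783×0.3249 = 0.444197
  M+4: 0.7217×0.1849 + 0.2783×0.4902 = 0.269865
  M+6: 0.2783×0.1849 = 0.051458
Scale to base peak (0.444197) = 100: 52.79 : 100.00 : 60.75 : 11.58

52.79 : 100.00 : 60.75 : 11.58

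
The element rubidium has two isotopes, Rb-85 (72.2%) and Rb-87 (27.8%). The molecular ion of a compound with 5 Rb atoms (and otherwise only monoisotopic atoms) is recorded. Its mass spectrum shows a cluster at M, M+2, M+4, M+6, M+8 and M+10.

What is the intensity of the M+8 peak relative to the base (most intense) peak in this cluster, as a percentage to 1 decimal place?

5.7%

(0.722 + 0.278)^5 gives M 0.1962, M+2 0.3777, M+4 0.2909, M+6 0.1120, M+8 0.0216, M+10 0.0017; the largest is M+2.
P(M+2) = C(5,1) × 0.722^4 × 0.278^1 = 5 × 0.27173701 × 0.2780 = 0.377714 (base)
P(M+8) = C(5,4) × 0.722^1 × 0.278^4 = 5 × 0.7220 × 0.00597282 = 0.021562
Relative intensity = 0.021562 / 0.377714 × 100 = 5.7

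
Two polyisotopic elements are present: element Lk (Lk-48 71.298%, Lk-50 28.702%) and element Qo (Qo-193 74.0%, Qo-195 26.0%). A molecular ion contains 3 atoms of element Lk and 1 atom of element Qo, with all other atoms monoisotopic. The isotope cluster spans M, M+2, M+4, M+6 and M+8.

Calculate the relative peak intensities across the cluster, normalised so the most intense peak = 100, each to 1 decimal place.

64.1 : 100.0 : 58.4 : 15.1 : 1.5

Element Lk pattern (n=3): 0.3624366 : 0.43771165 : 0.1762069 : 0.02364485
Element Qo pattern (n=1): 0.7400 : 0.2600
Convolve the two distributions (both contribute in 2-u steps):
  M: 0.3624366×0.7400 = 0.268203
  M+2: 0.3624366×0.2600 + 0.43771165×0.7400 = 0.418140
  M+4: 0.43771165×0.2600 + 0.1762069×0.7400 = 0.244198
  M+6: 0.1762069×0.2600 + 0.02364485×0.7400 = 0.063311
  M+8: 0.02364485×0.2600 = 0.006148
Scale to base peak (0.418140) = 100: 64.1 : 100.0 : 58.4 : 15.1 : 1.5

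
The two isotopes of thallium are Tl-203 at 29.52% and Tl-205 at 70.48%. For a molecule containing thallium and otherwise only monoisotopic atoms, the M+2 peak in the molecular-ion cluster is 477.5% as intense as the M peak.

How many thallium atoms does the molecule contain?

For n independent Tl atoms, I(M+2)/I(M) = n · (abundance Tl-205) / (abundance Tl-203) = n · 0.7048/0.2952.
n = 4.775 × 0.2952/0.7048 = 2.00 ≈ 2

2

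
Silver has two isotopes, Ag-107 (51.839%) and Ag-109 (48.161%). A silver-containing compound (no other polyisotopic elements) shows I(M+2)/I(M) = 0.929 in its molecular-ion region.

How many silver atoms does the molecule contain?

The M+2/M ratio from n Ag atoms is n · q/p = n · 0.48161/0.51839.
n = 0.929 × 0.51839/0.48161 = 1.00 ≈ 1

1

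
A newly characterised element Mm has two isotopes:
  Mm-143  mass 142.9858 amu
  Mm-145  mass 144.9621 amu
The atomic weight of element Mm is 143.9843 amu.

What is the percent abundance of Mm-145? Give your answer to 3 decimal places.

With x = fraction of Mm-143 (so Mm-145 is 1 − x):
142.9858·x + 144.9621·(1 − x) = 143.9843
(142.9858 − 144.9621)·x = 143.9843 − 144.9621
x = -0.9778 / -1.9763 = 0.49476 → 49.476% Mm-143, 50.524% Mm-145.

50.524%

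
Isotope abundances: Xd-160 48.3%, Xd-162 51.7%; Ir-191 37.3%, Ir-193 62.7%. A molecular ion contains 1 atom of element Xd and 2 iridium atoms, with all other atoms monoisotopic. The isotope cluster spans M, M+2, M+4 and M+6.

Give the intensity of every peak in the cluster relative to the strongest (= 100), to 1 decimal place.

15.6 : 69.0 : 100.0 : 47.1

Element Xd pattern (n=1): 0.4830 : 0.5170
Iridium pattern (n=2): 0.139129 : 0.467742 : 0.393129
Convolve the two distributions (both contribute in 2-u steps):
  M: 0.4830×0.139129 = 0.067199
  M+2: 0.4830×0.467742 + 0.5170×0.139129 = 0.297849
  M+4: 0.4830×0.393129 + 0.5170×0.467742 = 0.431704
  M+6: 0.5170×0.393129 = 0.203248
Scale to base peak (0.431704) = 100: 15.6 : 69.0 : 100.0 : 47.1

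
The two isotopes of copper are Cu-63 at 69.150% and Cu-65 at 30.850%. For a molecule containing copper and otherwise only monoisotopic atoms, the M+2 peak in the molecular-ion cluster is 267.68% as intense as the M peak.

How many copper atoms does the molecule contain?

6

With n Cu atoms, P(M+2)/P(M) = C(n,1)·p^(n−1)q / p^n = n·q/p = n · 0.30850/0.69150.
n = 2.6768 × 0.69150/0.30850 = 6.00 ≈ 6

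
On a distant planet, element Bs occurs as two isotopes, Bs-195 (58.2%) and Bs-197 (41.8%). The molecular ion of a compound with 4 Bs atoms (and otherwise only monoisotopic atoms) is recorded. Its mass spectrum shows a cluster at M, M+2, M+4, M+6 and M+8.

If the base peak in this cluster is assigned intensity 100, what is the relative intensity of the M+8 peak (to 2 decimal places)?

Binomial terms of (0.582 + 0.418)^4: M 0.1147, M+2 0.3296, M+4 0.3551, M+6 0.1700, M+8 0.0305 → M+4 is the base peak.
P(M+4) = C(4,2) × 0.582^2 × 0.418^2 = 6 × 0.338724 × 0.174724 = 0.355099 (base)
P(M+8) = C(4,4) × 0.582^0 × 0.418^4 = 1 × 1.0000 × 0.03052848 = 0.030528
Relative intensity = 0.030528 / 0.355099 × 100 = 8.60

8.60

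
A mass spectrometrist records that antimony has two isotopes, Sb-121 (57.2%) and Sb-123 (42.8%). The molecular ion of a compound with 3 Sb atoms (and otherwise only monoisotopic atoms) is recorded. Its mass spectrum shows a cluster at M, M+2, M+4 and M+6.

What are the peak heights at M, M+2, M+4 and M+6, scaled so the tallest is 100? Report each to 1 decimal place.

Each Sb atom is independently Sb-121 (p = 0.572) or Sb-123 (q = 0.428); the cluster is the binomial expansion (p + q)^3.
P(M) = 0.572^3 = 0.187149
P(M+2) = 3 × 0.572^2 × 0.428^1 = 0.420104
P(M+4) = 3 × 0.572^1 × 0.428^2 = 0.314344
P(M+6) = 0.428^3 = 0.078403
The M+2 peak is largest (0.420104); scaling to 100 gives 44.5 : 100.0 : 74.8 : 18.7.

44.5 : 100.0 : 74.8 : 18.7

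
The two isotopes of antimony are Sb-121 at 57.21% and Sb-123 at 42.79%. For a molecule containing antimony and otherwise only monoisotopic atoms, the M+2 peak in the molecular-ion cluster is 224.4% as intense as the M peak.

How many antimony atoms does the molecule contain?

3

With n Sb atoms, P(M+2)/P(M) = C(n,1)·p^(n−1)q / p^n = n·q/p = n · 0.4279/0.5721.
n = 2.244 × 0.5721/0.4279 = 3.00 ≈ 3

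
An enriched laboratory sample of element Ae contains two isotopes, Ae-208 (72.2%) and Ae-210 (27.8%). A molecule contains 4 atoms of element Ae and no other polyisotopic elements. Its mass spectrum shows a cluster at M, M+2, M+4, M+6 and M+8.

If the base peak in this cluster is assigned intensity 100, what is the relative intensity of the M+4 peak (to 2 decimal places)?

(0.722 + 0.278)^4 gives M 0.2717, M+2 0.4185, M+4 0.2417, M+6 0.0620, M+8 0.0060; the largest is M+2.
P(M+2) = C(4,1) × 0.722^3 × 0.278^1 = 4 × 0.37636705 × 0.2780 = 0.418520 (base)
P(M+4) = C(4,2) × 0.722^2 × 0.278^2 = 6 × 0.521284 × 0.077284 = 0.241721
Relative intensity = 0.241721 / 0.418520 × 100 = 57.76

57.76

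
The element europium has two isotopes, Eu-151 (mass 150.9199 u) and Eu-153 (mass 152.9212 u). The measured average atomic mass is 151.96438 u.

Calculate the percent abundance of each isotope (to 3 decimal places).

Eu-151: 47.810%, Eu-153: 52.190%

Let x be the fractional abundance of Eu-151; then Eu-153 has abundance 1 − x.
150.9199·x + 152.9212·(1 − x) = 151.96438
(150.9199 − 152.9212)·x = 151.96438 − 152.9212
x = -0.95682 / -2.0013 = 0.47810 → 47.810% Eu-151, 52.190% Eu-153.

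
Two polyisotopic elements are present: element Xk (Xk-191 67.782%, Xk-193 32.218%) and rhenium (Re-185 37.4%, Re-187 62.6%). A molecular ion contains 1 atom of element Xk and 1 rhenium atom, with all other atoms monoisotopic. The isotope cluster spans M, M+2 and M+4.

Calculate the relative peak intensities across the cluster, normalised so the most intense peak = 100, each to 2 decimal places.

46.53 : 100.00 : 37.02

Element Xk pattern (n=1): 0.67782 : 0.32218
Rhenium pattern (n=1): 0.3740 : 0.6260
Convolve the two distributions (both contribute in 2-u steps):
  M: 0.67782×0.3740 = 0.253505
  M+2: 0.67782×0.6260 + 0.32218×0.3740 = 0.544811
  M+4: 0.32218×0.6260 = 0.201685
Scale to base peak (0.544811) = 100: 46.53 : 100.00 : 37.02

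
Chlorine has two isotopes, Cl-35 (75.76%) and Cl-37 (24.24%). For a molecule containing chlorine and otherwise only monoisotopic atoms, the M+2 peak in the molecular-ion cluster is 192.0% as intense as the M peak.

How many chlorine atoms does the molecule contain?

The M+2/M ratio from n Cl atoms is n · q/p = n · 0.2424/0.7576.
n = 1.920 × 0.7576/0.2424 = 6.00 ≈ 6

6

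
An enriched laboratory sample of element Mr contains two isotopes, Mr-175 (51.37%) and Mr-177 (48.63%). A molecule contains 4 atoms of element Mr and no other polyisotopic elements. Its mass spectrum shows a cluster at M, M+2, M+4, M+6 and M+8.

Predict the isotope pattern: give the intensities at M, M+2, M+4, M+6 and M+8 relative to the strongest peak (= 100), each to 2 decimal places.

Each Mr atom is independently Mr-175 (p = 0.5137) or Mr-177 (q = 0.4863); the cluster is the binomial expansion (p + q)^4.
P(M) = 0.5137^4 = 0.069637
P(M+2) = 4 × 0.5137^3 × 0.4863^1 = 0.263690
P(M+4) = 6 × 0.5137^2 × 0.4863^2 = 0.374437
P(M+6) = 4 × 0.5137^1 × 0.4863^3 = 0.236310
P(M+8) = 0.4863^4 = 0.055926
The M+4 peak is largest (0.374437); scaling to 100 gives 18.60 : 70.42 : 100.00 : 63.11 : 14.94.

18.60 : 70.42 : 100.00 : 63.11 : 14.94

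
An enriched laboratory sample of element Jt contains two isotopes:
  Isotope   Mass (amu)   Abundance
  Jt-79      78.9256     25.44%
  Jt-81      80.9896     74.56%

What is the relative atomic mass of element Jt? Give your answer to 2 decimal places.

Ar = Σ fᵢ·mᵢ = 0.2544 × 78.9256 + 0.7456 × 80.9896
= 20.07867 + 60.38585 = 80.46452 amu

80.46 amu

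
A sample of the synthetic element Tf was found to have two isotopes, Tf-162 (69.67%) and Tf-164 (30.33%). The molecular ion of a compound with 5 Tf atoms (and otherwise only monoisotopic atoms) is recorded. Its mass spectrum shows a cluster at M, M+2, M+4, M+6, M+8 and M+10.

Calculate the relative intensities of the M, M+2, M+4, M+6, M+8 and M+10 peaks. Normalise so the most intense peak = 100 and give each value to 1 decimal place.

Expanding (0.6967 + 0.3033)^5:
P(M) = 0.6967^5 = 0.164146
P(M+2) = 5 × 0.6967^4 × 0.3033^1 = 0.357294
P(M+4) = 10 × 0.6967^3 × 0.3033^2 = 0.311087
P(M+6) = 10 × 0.6967^2 × 0.3033^3 = 0.135428
P(M+8) = 5 × 0.6967^1 × 0.3033^4 = 0.029479
P(M+10) = 0.3033^5 = 0.002567
The M+2 peak is largest (0.357294); scaling to 100 gives 45.9 : 100.0 : 87.1 : 37.9 : 8.3 : 0.7.

45.9 : 100.0 : 87.1 : 37.9 : 8.3 : 0.7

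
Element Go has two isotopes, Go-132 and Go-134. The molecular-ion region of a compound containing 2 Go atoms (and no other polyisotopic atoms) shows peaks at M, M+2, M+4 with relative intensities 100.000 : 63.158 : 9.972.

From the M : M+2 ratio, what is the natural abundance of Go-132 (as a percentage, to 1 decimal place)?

If p is the fraction of Go that is Go-132, then I(M+2)/I(M) = [C(2,1)·p^1·(1−p)] / p^2 = 2·(1−p)/p = 63.158/100.000 = 0.6316
(1−p)/p = 0.6316/2 = 0.3158  ⇒  p = 1/(1 + 0.3158) = 0.7600
Go-132: 76.0%, Go-134: 24.0%.

76.0%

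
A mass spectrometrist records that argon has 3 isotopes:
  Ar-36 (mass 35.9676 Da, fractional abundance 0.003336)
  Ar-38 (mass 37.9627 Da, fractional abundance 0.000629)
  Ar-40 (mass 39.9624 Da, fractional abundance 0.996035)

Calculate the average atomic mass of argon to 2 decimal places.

Ar = Σ fᵢ·mᵢ = 0.003336 × 35.9676 + 0.000629 × 37.9627 + 0.996035 × 39.9624
= 0.11999 + 0.02388 + 39.80395 = 39.94782 Da

39.95 Da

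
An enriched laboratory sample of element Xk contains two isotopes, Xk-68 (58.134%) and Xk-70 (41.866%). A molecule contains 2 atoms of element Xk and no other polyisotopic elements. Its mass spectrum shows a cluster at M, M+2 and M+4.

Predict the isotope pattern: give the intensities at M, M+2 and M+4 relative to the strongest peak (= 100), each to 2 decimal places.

The 2 Xk atoms are independent, so intensities follow the terms of (0.58134 + 0.41866)^2.
P(M) = 0.58134^2 = 0.337956
P(M+2) = 2 × 0.58134^1 × 0.41866^1 = 0.486768
P(M+4) = 0.41866^2 = 0.175276
The M+2 peak is largest (0.486768); scaling to 100 gives 69.43 : 100.00 : 36.01.

69.43 : 100.00 : 36.01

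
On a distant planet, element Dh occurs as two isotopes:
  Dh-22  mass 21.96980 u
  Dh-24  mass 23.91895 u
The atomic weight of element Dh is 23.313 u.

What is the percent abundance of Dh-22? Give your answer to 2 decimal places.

31.09%

Writing the weighted mean with unknown fraction x of Dh-22:
21.96980·x + 23.91895·(1 − x) = 23.313
(21.96980 − 23.91895)·x = 23.313 − 23.91895
x = -0.60595 / -1.94915 = 0.31088 → 31.09% Dh-22, 68.91% Dh-24.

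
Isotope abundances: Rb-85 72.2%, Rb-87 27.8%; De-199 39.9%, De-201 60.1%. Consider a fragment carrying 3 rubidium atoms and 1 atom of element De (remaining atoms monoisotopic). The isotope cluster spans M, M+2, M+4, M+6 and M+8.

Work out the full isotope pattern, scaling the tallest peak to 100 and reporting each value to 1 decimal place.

Rubidium pattern (n=3): 0.37636705 : 0.43475086 : 0.16739714 : 0.02148495
Element De pattern (n=1): 0.3990 : 0.6010
Convolve the two distributions (both contribute in 2-u steps):
  M: 0.37636705×0.3990 = 0.150170
  M+2: 0.37636705×0.6010 + 0.43475086×0.3990 = 0.399662
  M+4: 0.43475086×0.6010 + 0.16739714×0.3990 = 0.328077
  M+6: 0.16739714×0.6010 + 0.02148495×0.3990 = 0.109178
  M+8: 0.02148495×0.6010 = 0.012912
Scale to base peak (0.399662) = 100: 37.6 : 100.0 : 82.1 : 27.3 : 3.2

37.6 : 100.0 : 82.1 : 27.3 : 3.2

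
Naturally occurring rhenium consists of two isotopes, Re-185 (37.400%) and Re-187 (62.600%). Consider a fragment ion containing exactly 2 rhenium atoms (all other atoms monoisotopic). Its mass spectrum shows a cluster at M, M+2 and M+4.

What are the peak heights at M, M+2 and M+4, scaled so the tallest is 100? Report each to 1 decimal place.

29.9 : 100.0 : 83.7

Expanding (0.37400 + 0.62600)^2:
P(M) = 0.37400^2 = 0.139876
P(M+2) = 2 × 0.37400^1 × 0.62600^1 = 0.468248
P(M+4) = 0.62600^2 = 0.391876
The M+2 peak is largest (0.468248); scaling to 100 gives 29.9 : 100.0 : 83.7.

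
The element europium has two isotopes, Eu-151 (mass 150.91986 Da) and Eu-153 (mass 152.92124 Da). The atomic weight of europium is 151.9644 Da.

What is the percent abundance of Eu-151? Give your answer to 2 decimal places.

47.81%

With x = fraction of Eu-151 (so Eu-153 is 1 − x):
150.91986·x + 152.92124·(1 − x) = 151.9644
(150.91986 − 152.92124)·x = 151.9644 − 152.92124
x = -0.95684 / -2.00138 = 0.47809 → 47.81% Eu-151, 52.19% Eu-153.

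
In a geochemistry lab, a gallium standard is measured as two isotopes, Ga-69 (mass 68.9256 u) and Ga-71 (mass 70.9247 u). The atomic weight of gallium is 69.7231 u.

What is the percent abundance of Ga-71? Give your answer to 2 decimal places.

Writing the weighted mean with unknown fraction x of Ga-69:
68.9256·x + 70.9247·(1 − x) = 69.7231
(68.9256 − 70.9247)·x = 69.7231 − 70.9247
x = -1.2016 / -1.9991 = 0.60107 → 60.11% Ga-69, 39.89% Ga-71.

39.89%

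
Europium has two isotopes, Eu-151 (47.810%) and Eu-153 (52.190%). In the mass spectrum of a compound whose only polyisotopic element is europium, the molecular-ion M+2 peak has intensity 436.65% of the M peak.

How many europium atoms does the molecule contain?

4

For n independent Eu atoms, I(M+2)/I(M) = n · (abundance Eu-153) / (abundance Eu-151) = n · 0.52190/0.47810.
n = 4.3665 × 0.47810/0.52190 = 4.00 ≈ 4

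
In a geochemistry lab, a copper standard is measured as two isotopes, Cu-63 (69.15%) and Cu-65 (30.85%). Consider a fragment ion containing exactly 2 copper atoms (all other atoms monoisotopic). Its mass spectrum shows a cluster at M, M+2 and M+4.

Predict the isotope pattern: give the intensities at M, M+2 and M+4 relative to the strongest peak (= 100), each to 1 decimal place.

Expanding (0.6915 + 0.3085)^2:
P(M) = 0.6915^2 = 0.478172
P(M+2) = 2 × 0.6915^1 × 0.3085^1 = 0.426656
P(M+4) = 0.3085^2 = 0.095172
The M peak is largest (0.478172); scaling to 100 gives 100.0 : 89.2 : 19.9.

100.0 : 89.2 : 19.9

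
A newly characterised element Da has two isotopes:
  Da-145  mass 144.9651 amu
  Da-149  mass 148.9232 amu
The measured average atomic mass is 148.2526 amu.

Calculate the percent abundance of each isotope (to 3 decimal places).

Da-145: 16.942%, Da-149: 83.058%

With x = fraction of Da-145 (so Da-149 is 1 − x):
144.9651·x + 148.9232·(1 − x) = 148.2526
(144.9651 − 148.9232)·x = 148.2526 − 148.9232
x = -0.6706 / -3.9581 = 0.16942 → 16.942% Da-145, 83.058% Da-149.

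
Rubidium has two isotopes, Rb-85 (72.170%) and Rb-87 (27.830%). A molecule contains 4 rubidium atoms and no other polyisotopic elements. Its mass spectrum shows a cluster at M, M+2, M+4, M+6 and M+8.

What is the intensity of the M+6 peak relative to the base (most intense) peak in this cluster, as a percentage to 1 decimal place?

Term probabilities: M 0.2713, M+2 0.4184, M+4 0.2420, M+6 0.0622, M+8 0.0060. Base peak = M+2.
P(M+2) = C(4,1) × 0.72170^3 × 0.27830^1 = 4 × 0.37589809 × 0.2783 = 0.418450 (base)
P(M+6) = C(4,3) × 0.72170^1 × 0.27830^3 = 4 × 0.7217 × 0.02155458 = 0.062224
Relative intensity = 0.062224 / 0.418450 × 100 = 14.9

14.9%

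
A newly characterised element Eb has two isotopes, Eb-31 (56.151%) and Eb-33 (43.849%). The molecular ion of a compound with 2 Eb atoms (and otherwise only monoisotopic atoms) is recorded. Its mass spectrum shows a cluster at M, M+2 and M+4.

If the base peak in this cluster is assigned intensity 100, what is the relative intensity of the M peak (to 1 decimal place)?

64.0

Term probabilities: M 0.3153, M+2 0.4924, M+4 0.1923. Base peak = M+2.
P(M+2) = C(2,1) × 0.56151^1 × 0.43849^1 = 2 × 0.56151 × 0.43849 = 0.492433 (base)
P(M) = C(2,0) × 0.56151^2 × 0.43849^0 = 1 × 0.31529348 × 1.0000 = 0.315293
Relative intensity = 0.315293 / 0.492433 × 100 = 64.0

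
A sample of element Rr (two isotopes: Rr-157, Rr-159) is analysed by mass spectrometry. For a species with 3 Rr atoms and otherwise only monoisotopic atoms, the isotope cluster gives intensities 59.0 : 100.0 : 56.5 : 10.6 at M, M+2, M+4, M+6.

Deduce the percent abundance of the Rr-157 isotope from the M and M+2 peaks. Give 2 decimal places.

63.90%

Write p for the Rr-157 fraction. I(M+2)/I(M) = [C(3,1)·p^2·(1−p)] / p^3 = 3·(1−p)/p = 100.0/59.0 = 1.6949
(1−p)/p = 1.6949/3 = 0.5650  ⇒  p = 1/(1 + 0.5650) = 0.6390
Rr-157: 63.90%, Rr-159: 36.10%.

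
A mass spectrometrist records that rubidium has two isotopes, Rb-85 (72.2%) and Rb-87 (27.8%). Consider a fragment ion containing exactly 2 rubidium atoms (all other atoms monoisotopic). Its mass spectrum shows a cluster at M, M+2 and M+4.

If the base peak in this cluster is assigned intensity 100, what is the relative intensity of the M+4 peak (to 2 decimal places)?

(0.722 + 0.278)^2 gives M 0.5213, M+2 0.4014, M+4 0.0773; the largest is M.
P(M) = C(2,0) × 0.722^2 × 0.278^0 = 1 × 0.521284 × 1.0000 = 0.521284 (base)
P(M+4) = C(2,2) × 0.722^0 × 0.278^2 = 1 × 1.0000 × 0.077284 = 0.077284
Relative intensity = 0.077284 / 0.521284 × 100 = 14.83

14.83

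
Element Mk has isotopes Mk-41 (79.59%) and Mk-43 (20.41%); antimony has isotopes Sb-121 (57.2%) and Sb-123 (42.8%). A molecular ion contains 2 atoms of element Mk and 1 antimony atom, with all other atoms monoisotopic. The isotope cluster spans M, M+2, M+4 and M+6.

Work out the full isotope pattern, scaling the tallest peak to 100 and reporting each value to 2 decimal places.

Element Mk pattern (n=2): 0.63345681 : 0.32488638 : 0.04165681
Antimony pattern (n=1): 0.5720 : 0.4280
Convolve the two distributions (both contribute in 2-u steps):
  M: 0.63345681×0.5720 = 0.362337
  M+2: 0.63345681×0.4280 + 0.32488638×0.5720 = 0.456955
  M+4: 0.32488638×0.4280 + 0.04165681×0.5720 = 0.162879
  M+6: 0.04165681×0.4280 = 0.017829
Scale to base peak (0.456955) = 100: 79.29 : 100.00 : 35.64 : 3.90

79.29 : 100.00 : 35.64 : 3.90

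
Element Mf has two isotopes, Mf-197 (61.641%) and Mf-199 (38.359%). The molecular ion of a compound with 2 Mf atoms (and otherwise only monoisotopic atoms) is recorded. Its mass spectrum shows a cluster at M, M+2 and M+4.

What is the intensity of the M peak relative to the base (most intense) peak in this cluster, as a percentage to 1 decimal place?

Binomial terms of (0.61641 + 0.38359)^2: M 0.3800, M+2 0.4729, M+4 0.1471 → M+2 is the base peak.
P(M+2) = C(2,1) × 0.61641^1 × 0.38359^1 = 2 × 0.61641 × 0.38359 = 0.472897 (base)
P(M) = C(2,0) × 0.61641^2 × 0.38359^0 = 1 × 0.37996129 × 1.0000 = 0.379961
Relative intensity = 0.379961 / 0.472897 × 100 = 80.3

80.3%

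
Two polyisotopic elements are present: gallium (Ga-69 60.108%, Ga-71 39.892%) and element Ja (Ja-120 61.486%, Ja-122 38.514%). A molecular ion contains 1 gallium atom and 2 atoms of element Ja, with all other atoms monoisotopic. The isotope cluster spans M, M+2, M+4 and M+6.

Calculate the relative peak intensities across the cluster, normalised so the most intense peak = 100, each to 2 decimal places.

Gallium pattern (n=1): 0.60108 : 0.39892
Element Ja pattern (n=2): 0.37805282 : 0.47361436 : 0.14833282
Convolve the two distributions (both contribute in 2-u steps):
  M: 0.60108×0.37805282 = 0.227240
  M+2: 0.60108×0.47361436 + 0.39892×0.37805282 = 0.435493
  M+4: 0.60108×0.14833282 + 0.39892×0.47361436 = 0.278094
  M+6: 0.39892×0.14833282 = 0.059173
Scale to base peak (0.435493) = 100: 52.18 : 100.00 : 63.86 : 13.59

52.18 : 100.00 : 63.86 : 13.59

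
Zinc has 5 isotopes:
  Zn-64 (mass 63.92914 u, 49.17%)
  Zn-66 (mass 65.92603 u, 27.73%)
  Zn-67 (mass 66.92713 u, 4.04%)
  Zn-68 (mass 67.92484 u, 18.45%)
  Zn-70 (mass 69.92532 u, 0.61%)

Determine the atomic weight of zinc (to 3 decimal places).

65.378 u

The abundance-weighted mean is 0.4917 × 63.92914 + 0.2773 × 65.92603 + 0.0404 × 66.92713 + 0.1845 × 67.92484 + 0.0061 × 69.92532
= 31.433958 + 18.281288 + 2.703856 + 12.532133 + 0.426544 = 65.377779 u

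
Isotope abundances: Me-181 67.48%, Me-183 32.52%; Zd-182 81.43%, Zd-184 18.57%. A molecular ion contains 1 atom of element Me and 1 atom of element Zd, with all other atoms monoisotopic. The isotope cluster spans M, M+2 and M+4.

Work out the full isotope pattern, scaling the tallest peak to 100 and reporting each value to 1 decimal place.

Element Me pattern (n=1): 0.6748 : 0.3252
Element Zd pattern (n=1): 0.8143 : 0.1857
Convolve the two distributions (both contribute in 2-u steps):
  M: 0.6748×0.8143 = 0.549490
  M+2: 0.6748×0.1857 + 0.3252×0.8143 = 0.390121
  M+4: 0.3252×0.1857 = 0.060390
Scale to base peak (0.549490) = 100: 100.0 : 71.0 : 11.0

100.0 : 71.0 : 11.0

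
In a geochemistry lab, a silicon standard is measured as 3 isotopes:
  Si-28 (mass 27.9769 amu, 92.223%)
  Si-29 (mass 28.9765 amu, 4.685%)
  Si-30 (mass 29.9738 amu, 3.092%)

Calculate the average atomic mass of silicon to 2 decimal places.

The abundance-weighted mean is 0.92223 × 27.9769 + 0.04685 × 28.9765 + 0.03092 × 29.9738
= 25.80114 + 1.35755 + 0.92679 = 28.08548 amu

28.09 amu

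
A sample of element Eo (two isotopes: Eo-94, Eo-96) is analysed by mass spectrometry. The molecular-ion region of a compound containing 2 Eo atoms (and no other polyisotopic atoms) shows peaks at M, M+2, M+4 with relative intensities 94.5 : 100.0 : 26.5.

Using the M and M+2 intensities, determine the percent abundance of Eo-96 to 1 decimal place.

34.6%

Write p for the Eo-94 fraction. I(M+2)/I(M) = [C(2,1)·p^1·(1−p)] / p^2 = 2·(1−p)/p = 100.0/94.5 = 1.0582
(1−p)/p = 1.0582/2 = 0.5291  ⇒  p = 1/(1 + 0.5291) = 0.6540
Eo-94: 65.4%, Eo-96: 34.6%.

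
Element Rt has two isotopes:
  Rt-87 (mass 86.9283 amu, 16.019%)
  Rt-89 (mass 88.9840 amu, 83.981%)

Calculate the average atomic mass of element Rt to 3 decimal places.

88.655 amu

Ar = Σ fᵢ·mᵢ = 0.16019 × 86.9283 + 0.83981 × 88.9840
= 13.92504 + 74.72965 = 88.65469 amu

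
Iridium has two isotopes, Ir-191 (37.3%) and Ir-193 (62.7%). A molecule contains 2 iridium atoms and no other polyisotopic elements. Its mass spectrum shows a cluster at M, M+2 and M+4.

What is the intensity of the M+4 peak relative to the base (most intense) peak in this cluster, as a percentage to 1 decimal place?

84.0%

Term probabilities: M 0.1391, M+2 0.4677, M+4 0.3931. Base peak = M+2.
P(M+2) = C(2,1) × 0.373^1 × 0.627^1 = 2 × 0.3730 × 0.6270 = 0.467742 (base)
P(M+4) = C(2,2) × 0.373^0 × 0.627^2 = 1 × 1.0000 × 0.393129 = 0.393129
Relative intensity = 0.393129 / 0.467742 × 100 = 84.0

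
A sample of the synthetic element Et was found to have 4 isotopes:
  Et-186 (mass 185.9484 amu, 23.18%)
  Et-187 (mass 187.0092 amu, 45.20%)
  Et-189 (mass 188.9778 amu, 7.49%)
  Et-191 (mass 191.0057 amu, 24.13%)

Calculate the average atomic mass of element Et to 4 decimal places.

187.8751 amu

Average mass = Σ (abundance × isotope mass) = 0.2318 × 185.9484 + 0.4520 × 187.0092 + 0.0749 × 188.9778 + 0.2413 × 191.0057
= 43.10284 + 84.52816 + 14.15444 + 46.08968 = 187.87512 amu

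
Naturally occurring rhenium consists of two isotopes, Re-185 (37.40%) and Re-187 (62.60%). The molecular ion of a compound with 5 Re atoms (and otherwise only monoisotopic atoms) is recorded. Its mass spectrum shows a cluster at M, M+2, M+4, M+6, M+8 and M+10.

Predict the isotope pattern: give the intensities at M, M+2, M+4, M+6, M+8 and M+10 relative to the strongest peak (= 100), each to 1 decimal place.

2.1 : 17.8 : 59.7 : 100.0 : 83.7 : 28.0

The 5 Re atoms are independent, so intensities follow the terms of (0.3740 + 0.6260)^5.
P(M) = 0.3740^5 = 0.007317
P(M+2) = 5 × 0.3740^4 × 0.6260^1 = 0.061239
P(M+4) = 10 × 0.3740^3 × 0.6260^2 = 0.205005
P(M+6) = 10 × 0.3740^2 × 0.6260^3 = 0.343136
P(M+8) = 5 × 0.3740^1 × 0.6260^4 = 0.287170
P(M+10) = 0.6260^5 = 0.096133
The M+6 peak is largest (0.343136); scaling to 100 gives 2.1 : 17.8 : 59.7 : 100.0 : 83.7 : 28.0.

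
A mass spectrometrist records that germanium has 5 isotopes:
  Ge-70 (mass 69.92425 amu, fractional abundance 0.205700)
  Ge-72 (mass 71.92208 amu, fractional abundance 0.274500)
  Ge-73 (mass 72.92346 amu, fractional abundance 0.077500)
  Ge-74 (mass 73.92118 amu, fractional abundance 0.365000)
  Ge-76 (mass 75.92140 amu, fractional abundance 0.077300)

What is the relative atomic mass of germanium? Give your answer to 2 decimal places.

The abundance-weighted mean is 0.205700 × 69.92425 + 0.274500 × 71.92208 + 0.077500 × 72.92346 + 0.365000 × 73.92118 + 0.077300 × 75.92140
= 14.383418 + 19.742611 + 5.651568 + 26.981231 + 5.868724 = 72.627552 amu

72.63 amu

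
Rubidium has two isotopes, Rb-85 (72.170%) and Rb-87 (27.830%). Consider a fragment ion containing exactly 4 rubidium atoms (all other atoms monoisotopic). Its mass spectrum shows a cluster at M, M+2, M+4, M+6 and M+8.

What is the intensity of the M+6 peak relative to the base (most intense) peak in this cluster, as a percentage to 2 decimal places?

14.87%

Term probabilities: M 0.2713, M+2 0.4184, M+4 0.2420, M+6 0.0622, M+8 0.0060. Base peak = M+2.
P(M+2) = C(4,1) × 0.72170^3 × 0.27830^1 = 4 × 0.37589809 × 0.2783 = 0.418450 (base)
P(M+6) = C(4,3) × 0.72170^1 × 0.27830^3 = 4 × 0.7217 × 0.02155458 = 0.062224
Relative intensity = 0.062224 / 0.418450 × 100 = 14.87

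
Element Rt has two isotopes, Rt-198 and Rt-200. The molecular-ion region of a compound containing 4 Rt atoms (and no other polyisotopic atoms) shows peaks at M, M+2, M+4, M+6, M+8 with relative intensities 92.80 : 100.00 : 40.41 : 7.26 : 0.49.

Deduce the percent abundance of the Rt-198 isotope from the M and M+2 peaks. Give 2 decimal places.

78.78%

Let p = fractional abundance of Rt-198. I(M+2)/I(M) = [C(4,1)·p^3·(1−p)] / p^4 = 4·(1−p)/p = 100.00/92.80 = 1.0776
(1−p)/p = 1.0776/4 = 0.2694  ⇒  p = 1/(1 + 0.2694) = 0.7878
Rt-198: 78.78%, Rt-200: 21.22%.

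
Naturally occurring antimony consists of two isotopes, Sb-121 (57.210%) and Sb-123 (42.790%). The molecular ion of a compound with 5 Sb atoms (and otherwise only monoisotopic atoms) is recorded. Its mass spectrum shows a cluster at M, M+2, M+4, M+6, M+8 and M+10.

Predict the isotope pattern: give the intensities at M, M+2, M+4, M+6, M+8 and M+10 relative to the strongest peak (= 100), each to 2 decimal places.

The 5 Sb atoms are independent, so intensities follow the terms of (0.57210 + 0.42790)^5.
P(M) = 0.57210^5 = 0.061286
P(M+2) = 5 × 0.57210^4 × 0.42790^1 = 0.229192
P(M+4) = 10 × 0.57210^3 × 0.42790^2 = 0.342847
P(M+6) = 10 × 0.57210^2 × 0.42790^3 = 0.256431
P(M+8) = 5 × 0.57210^1 × 0.42790^4 = 0.095898
P(M+10) = 0.42790^5 = 0.014345
The M+4 peak is largest (0.342847); scaling to 100 gives 17.88 : 66.85 : 100.00 : 74.79 : 27.97 : 4.18.

17.88 : 66.85 : 100.00 : 74.79 : 27.97 : 4.18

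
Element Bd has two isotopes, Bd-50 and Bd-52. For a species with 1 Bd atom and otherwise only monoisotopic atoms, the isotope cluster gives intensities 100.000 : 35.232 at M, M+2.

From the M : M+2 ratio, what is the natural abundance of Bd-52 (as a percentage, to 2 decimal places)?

Let p = fractional abundance of Bd-50. I(M+2)/I(M) = [C(1,1)·p^0·(1−p)] / p^1 = 1·(1−p)/p = 35.232/100.000 = 0.3523
(1−p)/p = 0.3523/1 = 0.3523  ⇒  p = 1/(1 + 0.3523) = 0.7395
Bd-50: 73.95%, Bd-52: 26.05%.

26.05%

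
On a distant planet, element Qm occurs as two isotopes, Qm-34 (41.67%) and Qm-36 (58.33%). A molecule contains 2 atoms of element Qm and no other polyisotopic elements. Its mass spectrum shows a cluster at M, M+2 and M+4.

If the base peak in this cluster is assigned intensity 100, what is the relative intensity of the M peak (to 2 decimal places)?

Binomial terms of (0.4167 + 0.5833)^2: M 0.1736, M+2 0.4861, M+4 0.3402 → M+2 is the base peak.
P(M+2) = C(2,1) × 0.4167^1 × 0.5833^1 = 2 × 0.4167 × 0.5833 = 0.486122 (base)
P(M) = C(2,0) × 0.4167^2 × 0.5833^0 = 1 × 0.17363889 × 1.0000 = 0.173639
Relative intensity = 0.173639 / 0.486122 × 100 = 35.72

35.72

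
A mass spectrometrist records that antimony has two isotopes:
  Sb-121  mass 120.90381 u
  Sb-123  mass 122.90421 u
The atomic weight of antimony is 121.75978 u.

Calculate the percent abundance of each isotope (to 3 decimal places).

Sb-121: 57.210%, Sb-123: 42.790%

Let x be the fractional abundance of Sb-121; then Sb-123 has abundance 1 − x.
120.90381·x + 122.90421·(1 − x) = 121.75978
(120.90381 − 122.90421)·x = 121.75978 − 122.90421
x = -1.14443 / -2.00040 = 0.57210 → 57.210% Sb-121, 42.790% Sb-123.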